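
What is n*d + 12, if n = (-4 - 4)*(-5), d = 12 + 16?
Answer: 1132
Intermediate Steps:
d = 28
n = 40 (n = -8*(-5) = 40)
n*d + 12 = 40*28 + 12 = 1120 + 12 = 1132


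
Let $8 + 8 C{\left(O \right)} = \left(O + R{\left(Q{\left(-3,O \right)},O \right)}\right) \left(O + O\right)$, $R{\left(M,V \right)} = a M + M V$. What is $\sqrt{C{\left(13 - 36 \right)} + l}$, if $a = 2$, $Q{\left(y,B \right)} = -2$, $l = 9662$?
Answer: $\frac{\sqrt{38207}}{2} \approx 97.733$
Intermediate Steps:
$R{\left(M,V \right)} = 2 M + M V$
$C{\left(O \right)} = -1 + \frac{O \left(-4 - O\right)}{4}$ ($C{\left(O \right)} = -1 + \frac{\left(O - 2 \left(2 + O\right)\right) \left(O + O\right)}{8} = -1 + \frac{\left(O - \left(4 + 2 O\right)\right) 2 O}{8} = -1 + \frac{\left(-4 - O\right) 2 O}{8} = -1 + \frac{2 O \left(-4 - O\right)}{8} = -1 + \frac{O \left(-4 - O\right)}{4}$)
$\sqrt{C{\left(13 - 36 \right)} + l} = \sqrt{\left(-1 - \left(13 - 36\right) - \frac{\left(13 - 36\right)^{2}}{4}\right) + 9662} = \sqrt{\left(-1 - -23 - \frac{\left(-23\right)^{2}}{4}\right) + 9662} = \sqrt{\left(-1 + 23 - \frac{529}{4}\right) + 9662} = \sqrt{- \frac{441}{4} + 9662} = \sqrt{\frac{38207}{4}} = \frac{\sqrt{38207}}{2}$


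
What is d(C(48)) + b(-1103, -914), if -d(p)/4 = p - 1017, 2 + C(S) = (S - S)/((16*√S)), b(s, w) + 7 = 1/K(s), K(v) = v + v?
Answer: 8976213/2206 ≈ 4069.0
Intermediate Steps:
K(v) = 2*v
b(s, w) = -7 + 1/(2*s)
C(S) = -2 (C(S) = -2 + (S - S)/((16*√S)) = -2 + 0*(1/(16*√S)) = -2 + 0 = -2)
d(p) = 4068 - 4*p (d(p) = -4*(p - 1017) = -4*(-1017 + p) = 4068 - 4*p)
d(C(48)) + b(-1103, -914) = (4068 - 4*(-2)) + (-7 + (½)/(-1103)) = (4068 + 8) + (-7 + (½)*(-1/1103)) = 4076 + (-7 - 1/2206) = 4076 - 15443/2206 = 8976213/2206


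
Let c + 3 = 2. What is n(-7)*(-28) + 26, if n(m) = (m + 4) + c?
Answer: 138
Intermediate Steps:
c = -1 (c = -3 + 2 = -1)
n(m) = 3 + m (n(m) = (m + 4) - 1 = (4 + m) - 1 = 3 + m)
n(-7)*(-28) + 26 = (3 - 7)*(-28) + 26 = -4*(-28) + 26 = 112 + 26 = 138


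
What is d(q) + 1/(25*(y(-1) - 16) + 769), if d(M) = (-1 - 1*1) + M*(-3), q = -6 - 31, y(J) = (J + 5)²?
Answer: 83822/769 ≈ 109.00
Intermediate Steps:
y(J) = (5 + J)²
q = -37
d(M) = -2 - 3*M (d(M) = (-1 - 1) - 3*M = -2 - 3*M)
d(q) + 1/(25*(y(-1) - 16) + 769) = (-2 - 3*(-37)) + 1/(25*((5 - 1)² - 16) + 769) = (-2 + 111) + 1/(25*(4² - 16) + 769) = 109 + 1/(25*(16 - 16) + 769) = 109 + 1/(25*0 + 769) = 109 + 1/(0 + 769) = 109 + 1/769 = 83822/769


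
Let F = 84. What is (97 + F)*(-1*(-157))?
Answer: 28417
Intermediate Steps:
(97 + F)*(-1*(-157)) = (97 + 84)*(-1*(-157)) = 181*157 = 28417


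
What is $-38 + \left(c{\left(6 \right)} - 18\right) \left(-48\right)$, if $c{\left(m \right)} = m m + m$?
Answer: $-1190$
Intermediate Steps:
$c{\left(m \right)} = m + m^{2}$ ($c{\left(m \right)} = m^{2} + m = m + m^{2}$)
$-38 + \left(c{\left(6 \right)} - 18\right) \left(-48\right) = -38 + \left(6 \left(1 + 6\right) - 18\right) \left(-48\right) = -38 + \left(6 \cdot 7 - 18\right) \left(-48\right) = -38 + \left(42 - 18\right) \left(-48\right) = -38 + 24 \left(-48\right) = -38 - 1152 = -1190$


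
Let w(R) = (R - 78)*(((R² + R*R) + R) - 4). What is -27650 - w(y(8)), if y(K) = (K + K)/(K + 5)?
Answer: -60703138/2197 ≈ -27630.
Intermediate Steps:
y(K) = 2*K/(5 + K) (y(K) = (2*K)/(5 + K) = 2*K/(5 + K))
w(R) = (-78 + R)*(-4 + R + 2*R²) (w(R) = (-78 + R)*(((R² + R²) + R) - 4) = (-78 + R)*((2*R² + R) - 4) = (-78 + R)*((R + 2*R²) - 4) = (-78 + R)*(-4 + R + 2*R²))
-27650 - w(y(8)) = -27650 - (312 - 155*256/(5 + 8)² - 164*8/(5 + 8) + 2*(2*8/(5 + 8))³) = -27650 - (312 - 155*(2*8/13)² - 164*8/13 + 2*(2*8/13)³) = -27650 - (312 - 155*(2*8*(1/13))² - 164*8/13 + 2*(2*8*(1/13))³) = -27650 - (312 - 155*(16/13)² - 82*16/13 + 2*(16/13)³) = -27650 - (312 - 155*256/169 - 1312/13 + 2*(4096/2197)) = -27650 - (312 - 39680/169 - 1312/13 + 8192/2197) = -27650 - 1*(-43912/2197) = -27650 + 43912/2197 = -60703138/2197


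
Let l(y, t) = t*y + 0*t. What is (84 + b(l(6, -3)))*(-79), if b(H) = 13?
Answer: -7663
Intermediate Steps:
l(y, t) = t*y (l(y, t) = t*y + 0 = t*y)
(84 + b(l(6, -3)))*(-79) = (84 + 13)*(-79) = 97*(-79) = -7663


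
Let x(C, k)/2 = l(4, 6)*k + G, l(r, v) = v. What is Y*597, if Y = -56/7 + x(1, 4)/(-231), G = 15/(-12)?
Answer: -107659/22 ≈ -4893.6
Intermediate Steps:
G = -5/4 (G = 15*(-1/12) = -5/4 ≈ -1.2500)
x(C, k) = -5/2 + 12*k (x(C, k) = 2*(6*k - 5/4) = 2*(-5/4 + 6*k) = -5/2 + 12*k)
Y = -541/66 (Y = -56/7 + (-5/2 + 12*4)/(-231) = -56*⅐ + (-5/2 + 48)*(-1/231) = -8 + (91/2)*(-1/231) = -8 - 13/66 = -541/66 ≈ -8.1970)
Y*597 = -541/66*597 = -107659/22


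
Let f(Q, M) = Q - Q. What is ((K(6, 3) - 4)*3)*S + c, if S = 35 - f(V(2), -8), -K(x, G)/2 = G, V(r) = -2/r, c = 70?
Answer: -980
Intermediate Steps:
K(x, G) = -2*G
f(Q, M) = 0
S = 35 (S = 35 - 1*0 = 35 + 0 = 35)
((K(6, 3) - 4)*3)*S + c = ((-2*3 - 4)*3)*35 + 70 = ((-6 - 4)*3)*35 + 70 = -10*3*35 + 70 = -30*35 + 70 = -1050 + 70 = -980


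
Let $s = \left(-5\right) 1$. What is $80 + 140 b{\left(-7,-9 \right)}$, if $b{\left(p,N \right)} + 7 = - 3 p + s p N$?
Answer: $-42060$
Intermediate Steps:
$s = -5$
$b{\left(p,N \right)} = -7 - 3 p - 5 N p$ ($b{\left(p,N \right)} = -7 + \left(- 3 p + - 5 p N\right) = -7 - \left(3 p + 5 N p\right) = -7 - 3 p - 5 N p$)
$80 + 140 b{\left(-7,-9 \right)} = 80 + 140 \left(-7 - -21 - \left(-45\right) \left(-7\right)\right) = 80 + 140 \left(-7 + 21 - 315\right) = 80 + 140 \left(-301\right) = 80 - 42140 = -42060$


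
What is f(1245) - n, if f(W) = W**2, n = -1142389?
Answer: 2692414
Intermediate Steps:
f(1245) - n = 1245**2 - 1*(-1142389) = 1550025 + 1142389 = 2692414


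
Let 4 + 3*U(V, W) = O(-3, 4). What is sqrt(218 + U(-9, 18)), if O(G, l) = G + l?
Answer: sqrt(217) ≈ 14.731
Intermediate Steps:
U(V, W) = -1 (U(V, W) = -4/3 + (-3 + 4)/3 = -4/3 + (1/3)*1 = -4/3 + 1/3 = -1)
sqrt(218 + U(-9, 18)) = sqrt(218 - 1) = sqrt(217)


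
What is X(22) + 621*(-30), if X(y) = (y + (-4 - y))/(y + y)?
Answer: -204931/11 ≈ -18630.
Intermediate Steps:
X(y) = -2/y (X(y) = -4*1/(2*y) = -2/y)
X(22) + 621*(-30) = -2/22 + 621*(-30) = -2*1/22 - 18630 = -1/11 - 18630 = -204931/11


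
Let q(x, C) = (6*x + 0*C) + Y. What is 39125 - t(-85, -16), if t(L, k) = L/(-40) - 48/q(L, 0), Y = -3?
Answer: 53519965/1368 ≈ 39123.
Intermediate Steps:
q(x, C) = -3 + 6*x (q(x, C) = (6*x + 0*C) - 3 = (6*x + 0) - 3 = 6*x - 3 = -3 + 6*x)
t(L, k) = -48/(-3 + 6*L) - L/40 (t(L, k) = L/(-40) - 48/(-3 + 6*L) = L*(-1/40) - 48/(-3 + 6*L) = -L/40 - 48/(-3 + 6*L) = -48/(-3 + 6*L) - L/40)
39125 - t(-85, -16) = 39125 - (-640 - 85 - 2*(-85)²)/(40*(-1 + 2*(-85))) = 39125 - (-640 - 85 - 2*7225)/(40*(-1 - 170)) = 39125 - (-640 - 85 - 14450)/(40*(-171)) = 39125 - (-1)*(-15175)/(40*171) = 39125 - 1*3035/1368 = 39125 - 3035/1368 = 53519965/1368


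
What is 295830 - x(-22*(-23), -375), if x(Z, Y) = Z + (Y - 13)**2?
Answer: 144780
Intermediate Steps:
x(Z, Y) = Z + (-13 + Y)**2
295830 - x(-22*(-23), -375) = 295830 - (-22*(-23) + (-13 - 375)**2) = 295830 - (506 + (-388)**2) = 295830 - (506 + 150544) = 295830 - 1*151050 = 295830 - 151050 = 144780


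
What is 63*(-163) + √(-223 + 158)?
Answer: -10269 + I*√65 ≈ -10269.0 + 8.0623*I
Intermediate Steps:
63*(-163) + √(-223 + 158) = -10269 + √(-65) = -10269 + I*√65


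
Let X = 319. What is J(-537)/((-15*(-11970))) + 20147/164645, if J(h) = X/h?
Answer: 388497595139/3174959847150 ≈ 0.12236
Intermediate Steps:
J(h) = 319/h
J(-537)/((-15*(-11970))) + 20147/164645 = (319/(-537))/((-15*(-11970))) + 20147/164645 = (319*(-1/537))/179550 + 20147*(1/164645) = -319/537*1/179550 + 20147/164645 = -319/96418350 + 20147/164645 = 388497595139/3174959847150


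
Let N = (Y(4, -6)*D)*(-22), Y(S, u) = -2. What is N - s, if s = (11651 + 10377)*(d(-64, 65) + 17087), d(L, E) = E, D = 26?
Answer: -377823112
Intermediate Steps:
N = 1144 (N = -2*26*(-22) = -52*(-22) = 1144)
s = 377824256 (s = (11651 + 10377)*(65 + 17087) = 22028*17152 = 377824256)
N - s = 1144 - 1*377824256 = 1144 - 377824256 = -377823112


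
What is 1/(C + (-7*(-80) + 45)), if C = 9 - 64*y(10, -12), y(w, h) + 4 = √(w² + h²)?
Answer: -435/121262 - 32*√61/60631 ≈ -0.0077094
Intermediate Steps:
y(w, h) = -4 + √(h² + w²) (y(w, h) = -4 + √(w² + h²) = -4 + √(h² + w²))
C = 265 - 128*√61 (C = 9 - 64*(-4 + √((-12)² + 10²)) = 9 - 64*(-4 + √(144 + 100)) = 9 - 64*(-4 + √244) = 9 - 64*(-4 + 2*√61) = 9 + (256 - 128*√61) = 265 - 128*√61 ≈ -734.71)
1/(C + (-7*(-80) + 45)) = 1/((265 - 128*√61) + (-7*(-80) + 45)) = 1/((265 - 128*√61) + (560 + 45)) = 1/((265 - 128*√61) + 605) = 1/(870 - 128*√61)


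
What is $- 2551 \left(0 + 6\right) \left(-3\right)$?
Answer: $45918$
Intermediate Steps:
$- 2551 \left(0 + 6\right) \left(-3\right) = - 2551 \cdot 6 \left(-3\right) = \left(-2551\right) \left(-18\right) = 45918$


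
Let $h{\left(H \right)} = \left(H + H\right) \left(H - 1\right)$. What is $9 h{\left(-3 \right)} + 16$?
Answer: $232$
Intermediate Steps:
$h{\left(H \right)} = 2 H \left(-1 + H\right)$
$9 h{\left(-3 \right)} + 16 = 9 \cdot 2 \left(-3\right) \left(-1 - 3\right) + 16 = 9 \cdot 2 \left(-3\right) \left(-4\right) + 16 = 9 \cdot 24 + 16 = 216 + 16 = 232$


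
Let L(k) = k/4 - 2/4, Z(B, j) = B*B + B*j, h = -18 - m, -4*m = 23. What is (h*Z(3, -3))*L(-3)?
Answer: 0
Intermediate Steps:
m = -23/4 (m = -¼*23 = -23/4 ≈ -5.7500)
h = -49/4 (h = -18 - 1*(-23/4) = -18 + 23/4 = -49/4 ≈ -12.250)
Z(B, j) = B² + B*j
L(k) = -½ + k/4 (L(k) = k*(¼) - 2*¼ = k/4 - ½ = -½ + k/4)
(h*Z(3, -3))*L(-3) = (-147*(3 - 3)/4)*(-½ + (¼)*(-3)) = (-147*0/4)*(-½ - ¾) = -49/4*0*(-5/4) = 0*(-5/4) = 0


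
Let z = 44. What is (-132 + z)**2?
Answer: 7744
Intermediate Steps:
(-132 + z)**2 = (-132 + 44)**2 = (-88)**2 = 7744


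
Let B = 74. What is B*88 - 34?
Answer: 6478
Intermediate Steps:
B*88 - 34 = 74*88 - 34 = 6512 - 34 = 6478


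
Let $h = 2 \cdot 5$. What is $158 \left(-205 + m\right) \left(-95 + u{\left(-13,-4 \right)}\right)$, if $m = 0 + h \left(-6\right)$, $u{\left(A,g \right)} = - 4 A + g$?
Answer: $1967890$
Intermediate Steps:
$h = 10$
$u{\left(A,g \right)} = g - 4 A$
$m = -60$ ($m = 0 + 10 \left(-6\right) = 0 - 60 = -60$)
$158 \left(-205 + m\right) \left(-95 + u{\left(-13,-4 \right)}\right) = 158 \left(-205 - 60\right) \left(-95 - -48\right) = 158 \left(- 265 \left(-95 + \left(-4 + 52\right)\right)\right) = 158 \left(- 265 \left(-95 + 48\right)\right) = 158 \left(\left(-265\right) \left(-47\right)\right) = 158 \cdot 12455 = 1967890$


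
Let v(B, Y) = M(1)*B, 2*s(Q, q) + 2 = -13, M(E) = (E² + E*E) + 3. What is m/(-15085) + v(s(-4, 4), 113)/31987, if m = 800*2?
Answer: -20697955/193009558 ≈ -0.10724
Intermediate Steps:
M(E) = 3 + 2*E² (M(E) = (E² + E²) + 3 = 2*E² + 3 = 3 + 2*E²)
s(Q, q) = -15/2 (s(Q, q) = -1 + (½)*(-13) = -1 - 13/2 = -15/2)
v(B, Y) = 5*B (v(B, Y) = (3 + 2*1²)*B = (3 + 2*1)*B = (3 + 2)*B = 5*B)
m = 1600
m/(-15085) + v(s(-4, 4), 113)/31987 = 1600/(-15085) + (5*(-15/2))/31987 = 1600*(-1/15085) - 75/2*1/31987 = -320/3017 - 75/63974 = -20697955/193009558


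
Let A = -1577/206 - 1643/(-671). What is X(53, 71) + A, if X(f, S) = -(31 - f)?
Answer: 2321263/138226 ≈ 16.793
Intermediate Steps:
A = -719709/138226 (A = -1577*1/206 - 1643*(-1/671) = -1577/206 + 1643/671 = -719709/138226 ≈ -5.2068)
X(f, S) = -31 + f
X(53, 71) + A = (-31 + 53) - 719709/138226 = 22 - 719709/138226 = 2321263/138226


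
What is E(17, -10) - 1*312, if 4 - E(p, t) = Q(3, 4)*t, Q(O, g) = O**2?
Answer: -218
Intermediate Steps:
E(p, t) = 4 - 9*t (E(p, t) = 4 - 3**2*t = 4 - 9*t)
E(17, -10) - 1*312 = (4 - 9*(-10)) - 1*312 = (4 + 90) - 312 = 94 - 312 = -218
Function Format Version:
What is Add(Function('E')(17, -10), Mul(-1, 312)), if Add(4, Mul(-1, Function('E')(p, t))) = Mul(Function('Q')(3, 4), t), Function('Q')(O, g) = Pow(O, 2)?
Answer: -218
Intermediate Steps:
Function('E')(p, t) = Add(4, Mul(-9, t)) (Function('E')(p, t) = Add(4, Mul(-1, Mul(Pow(3, 2), t))) = Add(4, Mul(-1, Mul(9, t))) = Add(4, Mul(-9, t)))
Add(Function('E')(17, -10), Mul(-1, 312)) = Add(Add(4, Mul(-9, -10)), Mul(-1, 312)) = Add(Add(4, 90), -312) = Add(94, -312) = -218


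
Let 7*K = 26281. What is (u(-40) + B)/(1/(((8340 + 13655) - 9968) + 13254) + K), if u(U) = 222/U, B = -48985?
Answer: -173394213237/13288199360 ≈ -13.049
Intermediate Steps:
K = 26281/7 (K = (⅐)*26281 = 26281/7 ≈ 3754.4)
(u(-40) + B)/(1/(((8340 + 13655) - 9968) + 13254) + K) = (222/(-40) - 48985)/(1/(((8340 + 13655) - 9968) + 13254) + 26281/7) = (222*(-1/40) - 48985)/(1/((21995 - 9968) + 13254) + 26281/7) = (-111/20 - 48985)/(1/(12027 + 13254) + 26281/7) = -979811/(20*(1/25281 + 26281/7)) = -979811/(20*664409968/176967) = -979811/20*176967/664409968 = -173394213237/13288199360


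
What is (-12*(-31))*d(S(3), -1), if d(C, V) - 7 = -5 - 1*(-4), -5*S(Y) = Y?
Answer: 2232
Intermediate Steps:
S(Y) = -Y/5
d(C, V) = 6 (d(C, V) = 7 + (-5 - 1*(-4)) = 7 + (-5 + 4) = 7 - 1 = 6)
(-12*(-31))*d(S(3), -1) = -12*(-31)*6 = 372*6 = 2232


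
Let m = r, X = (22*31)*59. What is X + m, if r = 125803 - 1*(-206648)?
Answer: 372689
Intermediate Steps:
r = 332451 (r = 125803 + 206648 = 332451)
X = 40238 (X = 682*59 = 40238)
m = 332451
X + m = 40238 + 332451 = 372689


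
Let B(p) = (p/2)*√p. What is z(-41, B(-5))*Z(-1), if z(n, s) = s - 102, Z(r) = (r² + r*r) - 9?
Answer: 714 + 35*I*√5/2 ≈ 714.0 + 39.131*I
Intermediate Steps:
Z(r) = -9 + 2*r² (Z(r) = (r² + r²) - 9 = 2*r² - 9 = -9 + 2*r²)
B(p) = p^(3/2)/2 (B(p) = (p*(½))*√p = (p/2)*√p = p^(3/2)/2)
z(n, s) = -102 + s
z(-41, B(-5))*Z(-1) = (-102 + (-5)^(3/2)/2)*(-9 + 2*(-1)²) = (-102 + (-5*I*√5)/2)*(-9 + 2*1) = (-102 - 5*I*√5/2)*(-9 + 2) = (-102 - 5*I*√5/2)*(-7) = 714 + 35*I*√5/2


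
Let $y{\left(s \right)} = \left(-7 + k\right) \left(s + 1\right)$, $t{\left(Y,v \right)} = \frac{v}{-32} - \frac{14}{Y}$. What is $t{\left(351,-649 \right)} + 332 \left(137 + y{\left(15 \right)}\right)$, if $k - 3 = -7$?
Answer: $- \frac{145204585}{11232} \approx -12928.0$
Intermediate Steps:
$k = -4$ ($k = 3 - 7 = -4$)
$t{\left(Y,v \right)} = - \frac{14}{Y} - \frac{v}{32}$ ($t{\left(Y,v \right)} = v \left(- \frac{1}{32}\right) - \frac{14}{Y} = - \frac{v}{32} - \frac{14}{Y} = - \frac{14}{Y} - \frac{v}{32}$)
$y{\left(s \right)} = -11 - 11 s$ ($y{\left(s \right)} = \left(-7 - 4\right) \left(s + 1\right) = - 11 \left(1 + s\right) = -11 - 11 s$)
$t{\left(351,-649 \right)} + 332 \left(137 + y{\left(15 \right)}\right) = \left(- \frac{14}{351} - - \frac{649}{32}\right) + 332 \left(137 - 176\right) = \left(\left(-14\right) \frac{1}{351} + \frac{649}{32}\right) + 332 \left(137 - 176\right) = \left(- \frac{14}{351} + \frac{649}{32}\right) + 332 \left(137 - 176\right) = \frac{227351}{11232} + 332 \left(-39\right) = \frac{227351}{11232} - 12948 = - \frac{145204585}{11232}$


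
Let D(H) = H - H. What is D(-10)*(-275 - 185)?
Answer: 0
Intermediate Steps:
D(H) = 0
D(-10)*(-275 - 185) = 0*(-275 - 185) = 0*(-460) = 0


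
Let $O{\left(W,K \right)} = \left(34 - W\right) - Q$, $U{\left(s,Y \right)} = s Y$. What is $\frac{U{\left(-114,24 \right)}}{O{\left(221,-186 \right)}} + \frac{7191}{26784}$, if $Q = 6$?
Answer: $\frac{8296543}{574368} \approx 14.445$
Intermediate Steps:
$U{\left(s,Y \right)} = Y s$
$O{\left(W,K \right)} = 28 - W$ ($O{\left(W,K \right)} = \left(34 - W\right) - 6 = 28 - W$)
$\frac{U{\left(-114,24 \right)}}{O{\left(221,-186 \right)}} + \frac{7191}{26784} = \frac{24 \left(-114\right)}{28 - 221} + \frac{7191}{26784} = - \frac{2736}{28 - 221} + 7191 \cdot \frac{1}{26784} = - \frac{2736}{-193} + \frac{799}{2976} = \left(-2736\right) \left(- \frac{1}{193}\right) + \frac{799}{2976} = \frac{2736}{193} + \frac{799}{2976} = \frac{8296543}{574368}$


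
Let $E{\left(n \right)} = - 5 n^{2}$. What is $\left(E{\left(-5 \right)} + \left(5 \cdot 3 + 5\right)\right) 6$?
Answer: $-630$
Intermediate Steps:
$\left(E{\left(-5 \right)} + \left(5 \cdot 3 + 5\right)\right) 6 = \left(- 5 \left(-5\right)^{2} + \left(5 \cdot 3 + 5\right)\right) 6 = \left(\left(-5\right) 25 + \left(15 + 5\right)\right) 6 = \left(-125 + 20\right) 6 = \left(-105\right) 6 = -630$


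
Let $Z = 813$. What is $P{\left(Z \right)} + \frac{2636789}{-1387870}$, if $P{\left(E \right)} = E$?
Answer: $\frac{1125701521}{1387870} \approx 811.1$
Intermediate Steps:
$P{\left(Z \right)} + \frac{2636789}{-1387870} = 813 + \frac{2636789}{-1387870} = 813 + 2636789 \left(- \frac{1}{1387870}\right) = 813 - \frac{2636789}{1387870} = \frac{1125701521}{1387870}$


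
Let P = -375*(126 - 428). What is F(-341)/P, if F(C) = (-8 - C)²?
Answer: 36963/37750 ≈ 0.97915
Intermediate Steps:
P = 113250 (P = -375*(-302) = 113250)
F(-341)/P = (8 - 341)²/113250 = (-333)²*(1/113250) = 110889*(1/113250) = 36963/37750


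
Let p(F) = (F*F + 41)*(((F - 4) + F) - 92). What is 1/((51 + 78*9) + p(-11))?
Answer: -1/18363 ≈ -5.4457e-5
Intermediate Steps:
p(F) = (-96 + 2*F)*(41 + F**2) (p(F) = (F**2 + 41)*(((-4 + F) + F) - 92) = (41 + F**2)*((-4 + 2*F) - 92) = (41 + F**2)*(-96 + 2*F) = (-96 + 2*F)*(41 + F**2))
1/((51 + 78*9) + p(-11)) = 1/((51 + 78*9) + (-3936 - 96*(-11)**2 + 2*(-11)**3 + 82*(-11))) = 1/((51 + 702) + (-3936 - 96*121 + 2*(-1331) - 902)) = 1/(753 + (-3936 - 11616 - 2662 - 902)) = 1/(753 - 19116) = 1/(-18363) = -1/18363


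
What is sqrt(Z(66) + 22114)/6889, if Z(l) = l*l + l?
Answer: 2*sqrt(6634)/6889 ≈ 0.023646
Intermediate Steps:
Z(l) = l + l**2 (Z(l) = l**2 + l = l + l**2)
sqrt(Z(66) + 22114)/6889 = sqrt(66*(1 + 66) + 22114)/6889 = sqrt(66*67 + 22114)*(1/6889) = sqrt(4422 + 22114)*(1/6889) = sqrt(26536)*(1/6889) = (2*sqrt(6634))*(1/6889) = 2*sqrt(6634)/6889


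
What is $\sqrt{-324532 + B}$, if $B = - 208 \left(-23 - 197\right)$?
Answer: $2 i \sqrt{69693} \approx 527.99 i$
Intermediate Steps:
$B = 45760$ ($B = \left(-208\right) \left(-220\right) = 45760$)
$\sqrt{-324532 + B} = \sqrt{-324532 + 45760} = \sqrt{-278772} = 2 i \sqrt{69693}$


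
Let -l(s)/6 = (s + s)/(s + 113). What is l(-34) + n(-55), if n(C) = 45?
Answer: 3963/79 ≈ 50.165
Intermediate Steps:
l(s) = -12*s/(113 + s) (l(s) = -6*(s + s)/(s + 113) = -6*2*s/(113 + s) = -12*s/(113 + s))
l(-34) + n(-55) = -12*(-34)/(113 - 34) + 45 = -12*(-34)/79 + 45 = -12*(-34)*1/79 + 45 = 408/79 + 45 = 3963/79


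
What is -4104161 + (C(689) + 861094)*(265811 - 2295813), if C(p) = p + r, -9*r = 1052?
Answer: -15742692297439/9 ≈ -1.7492e+12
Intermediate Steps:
r = -1052/9 (r = -⅑*1052 = -1052/9 ≈ -116.89)
C(p) = -1052/9 + p (C(p) = p - 1052/9 = -1052/9 + p)
-4104161 + (C(689) + 861094)*(265811 - 2295813) = -4104161 + ((-1052/9 + 689) + 861094)*(265811 - 2295813) = -4104161 + (5149/9 + 861094)*(-2030002) = -4104161 + (7754995/9)*(-2030002) = -4104161 - 15742655359990/9 = -15742692297439/9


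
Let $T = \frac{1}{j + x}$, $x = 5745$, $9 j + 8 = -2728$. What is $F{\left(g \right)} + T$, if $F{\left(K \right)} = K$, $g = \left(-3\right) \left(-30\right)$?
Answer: $\frac{489691}{5441} \approx 90.0$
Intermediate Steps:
$j = -304$ ($j = - \frac{8}{9} + \frac{1}{9} \left(-2728\right) = - \frac{8}{9} - \frac{2728}{9} = -304$)
$g = 90$
$T = \frac{1}{5441}$ ($T = \frac{1}{-304 + 5745} = \frac{1}{5441} \approx 0.00018379$)
$F{\left(g \right)} + T = 90 + \frac{1}{5441} = \frac{489691}{5441}$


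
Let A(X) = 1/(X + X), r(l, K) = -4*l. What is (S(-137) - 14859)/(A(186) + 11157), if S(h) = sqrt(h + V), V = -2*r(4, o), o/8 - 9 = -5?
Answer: -5527548/4150405 + 372*I*sqrt(105)/4150405 ≈ -1.3318 + 0.00091843*I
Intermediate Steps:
o = 32 (o = 72 + 8*(-5) = 72 - 40 = 32)
A(X) = 1/(2*X)
V = 32 (V = -(-8)*4 = -2*(-16) = 32)
S(h) = sqrt(32 + h) (S(h) = sqrt(h + 32) = sqrt(32 + h))
(S(-137) - 14859)/(A(186) + 11157) = (sqrt(32 - 137) - 14859)/((1/2)/186 + 11157) = (sqrt(-105) - 14859)/((1/2)*(1/186) + 11157) = (I*sqrt(105) - 14859)/(1/372 + 11157) = (-14859 + I*sqrt(105))/(4150405/372) = (-14859 + I*sqrt(105))*(372/4150405) = -5527548/4150405 + 372*I*sqrt(105)/4150405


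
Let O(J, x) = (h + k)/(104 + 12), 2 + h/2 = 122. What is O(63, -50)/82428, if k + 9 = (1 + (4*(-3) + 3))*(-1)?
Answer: 239/9561648 ≈ 2.4996e-5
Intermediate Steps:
h = 240 (h = -4 + 2*122 = -4 + 244 = 240)
k = -1 (k = -9 + (1 + (4*(-3) + 3))*(-1) = -9 + (1 + (-12 + 3))*(-1) = -9 + (1 - 9)*(-1) = -9 - 8*(-1) = -9 + 8 = -1)
O(J, x) = 239/116 (O(J, x) = (240 - 1)/(104 + 12) = 239/116)
O(63, -50)/82428 = (239/116)/82428 = (239/116)*(1/82428) = 239/9561648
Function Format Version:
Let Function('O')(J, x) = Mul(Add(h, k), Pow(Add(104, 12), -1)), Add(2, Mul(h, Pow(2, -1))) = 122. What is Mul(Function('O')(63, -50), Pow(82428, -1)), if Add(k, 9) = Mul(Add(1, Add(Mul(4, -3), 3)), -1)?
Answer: Rational(239, 9561648) ≈ 2.4996e-5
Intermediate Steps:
h = 240 (h = Add(-4, Mul(2, 122)) = Add(-4, 244) = 240)
k = -1 (k = Add(-9, Mul(Add(1, Add(Mul(4, -3), 3)), -1)) = Add(-9, Mul(Add(1, Add(-12, 3)), -1)) = Add(-9, Mul(Add(1, -9), -1)) = Add(-9, Mul(-8, -1)) = Add(-9, 8) = -1)
Function('O')(J, x) = Rational(239, 116) (Function('O')(J, x) = Mul(Add(240, -1), Pow(Add(104, 12), -1)) = Mul(239, Pow(116, -1)) = Mul(239, Rational(1, 116)) = Rational(239, 116))
Mul(Function('O')(63, -50), Pow(82428, -1)) = Mul(Rational(239, 116), Pow(82428, -1)) = Mul(Rational(239, 116), Rational(1, 82428)) = Rational(239, 9561648)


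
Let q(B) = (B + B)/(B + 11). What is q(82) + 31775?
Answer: 2955239/93 ≈ 31777.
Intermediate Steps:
q(B) = 2*B/(11 + B) (q(B) = (2*B)/(11 + B) = 2*B/(11 + B))
q(82) + 31775 = 2*82/(11 + 82) + 31775 = 2*82/93 + 31775 = 2*82*(1/93) + 31775 = 164/93 + 31775 = 2955239/93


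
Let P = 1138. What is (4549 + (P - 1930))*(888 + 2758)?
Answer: 13698022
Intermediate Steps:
(4549 + (P - 1930))*(888 + 2758) = (4549 + (1138 - 1930))*(888 + 2758) = (4549 - 792)*3646 = 3757*3646 = 13698022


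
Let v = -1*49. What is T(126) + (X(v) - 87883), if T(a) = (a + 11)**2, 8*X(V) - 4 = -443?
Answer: -553351/8 ≈ -69169.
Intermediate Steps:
v = -49
X(V) = -439/8 (X(V) = 1/2 + (1/8)*(-443) = 1/2 - 443/8 = -439/8)
T(a) = (11 + a)**2
T(126) + (X(v) - 87883) = (11 + 126)**2 + (-439/8 - 87883) = 137**2 - 703503/8 = 18769 - 703503/8 = -553351/8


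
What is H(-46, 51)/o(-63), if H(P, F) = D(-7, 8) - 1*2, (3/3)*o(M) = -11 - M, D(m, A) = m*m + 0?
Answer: 47/52 ≈ 0.90385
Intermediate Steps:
D(m, A) = m² (D(m, A) = m² + 0 = m²)
o(M) = -11 - M
H(P, F) = 47 (H(P, F) = (-7)² - 1*2 = 49 - 2 = 47)
H(-46, 51)/o(-63) = 47/(-11 - 1*(-63)) = 47/(-11 + 63) = 47/52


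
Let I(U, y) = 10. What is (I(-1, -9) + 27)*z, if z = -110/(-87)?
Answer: 4070/87 ≈ 46.782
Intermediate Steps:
z = 110/87 (z = -110*(-1/87) = 110/87 ≈ 1.2644)
(I(-1, -9) + 27)*z = (10 + 27)*(110/87) = 37*(110/87) = 4070/87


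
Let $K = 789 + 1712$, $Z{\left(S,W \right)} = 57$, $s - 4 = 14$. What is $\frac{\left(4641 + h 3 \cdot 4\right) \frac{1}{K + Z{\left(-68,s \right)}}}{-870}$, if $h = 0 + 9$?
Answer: $- \frac{1583}{741820} \approx -0.0021339$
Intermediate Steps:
$s = 18$ ($s = 4 + 14 = 18$)
$h = 9$
$K = 2501$
$\frac{\left(4641 + h 3 \cdot 4\right) \frac{1}{K + Z{\left(-68,s \right)}}}{-870} = \frac{\left(4641 + 9 \cdot 3 \cdot 4\right) \frac{1}{2501 + 57}}{-870} = \frac{4641 + 27 \cdot 4}{2558} \left(- \frac{1}{870}\right) = \left(4641 + 108\right) \frac{1}{2558} \left(- \frac{1}{870}\right) = 4749 \cdot \frac{1}{2558} \left(- \frac{1}{870}\right) = \frac{4749}{2558} \left(- \frac{1}{870}\right) = - \frac{1583}{741820}$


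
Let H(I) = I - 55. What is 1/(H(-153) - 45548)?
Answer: -1/45756 ≈ -2.1855e-5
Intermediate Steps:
H(I) = -55 + I
1/(H(-153) - 45548) = 1/((-55 - 153) - 45548) = 1/(-208 - 45548) = 1/(-45756) = -1/45756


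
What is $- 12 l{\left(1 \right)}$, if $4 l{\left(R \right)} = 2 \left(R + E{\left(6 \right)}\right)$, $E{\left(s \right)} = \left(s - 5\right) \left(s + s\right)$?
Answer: $-78$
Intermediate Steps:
$E{\left(s \right)} = 2 s \left(-5 + s\right)$ ($E{\left(s \right)} = \left(-5 + s\right) 2 s = 2 s \left(-5 + s\right)$)
$l{\left(R \right)} = 6 + \frac{R}{2}$ ($l{\left(R \right)} = \frac{2 \left(R + 2 \cdot 6 \left(-5 + 6\right)\right)}{4} = \frac{2 \left(R + 2 \cdot 6 \cdot 1\right)}{4} = \frac{2 \left(R + 12\right)}{4} = \frac{2 \left(12 + R\right)}{4} = \frac{24 + 2 R}{4} = 6 + \frac{R}{2}$)
$- 12 l{\left(1 \right)} = - 12 \left(6 + \frac{1}{2} \cdot 1\right) = - 12 \left(6 + \frac{1}{2}\right) = \left(-12\right) \frac{13}{2} = -78$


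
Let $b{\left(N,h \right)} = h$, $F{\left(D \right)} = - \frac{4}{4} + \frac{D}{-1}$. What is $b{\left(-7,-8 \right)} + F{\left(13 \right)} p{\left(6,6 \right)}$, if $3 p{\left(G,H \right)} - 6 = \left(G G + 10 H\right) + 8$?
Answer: $- \frac{1564}{3} \approx -521.33$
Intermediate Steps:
$F{\left(D \right)} = -1 - D$ ($F{\left(D \right)} = \left(-4\right) \frac{1}{4} + D \left(-1\right) = -1 - D$)
$p{\left(G,H \right)} = \frac{14}{3} + \frac{G^{2}}{3} + \frac{10 H}{3}$ ($p{\left(G,H \right)} = 2 + \frac{\left(G G + 10 H\right) + 8}{3} = 2 + \frac{\left(G^{2} + 10 H\right) + 8}{3} = 2 + \frac{8 + G^{2} + 10 H}{3} = 2 + \left(\frac{8}{3} + \frac{G^{2}}{3} + \frac{10 H}{3}\right) = \frac{14}{3} + \frac{G^{2}}{3} + \frac{10 H}{3}$)
$b{\left(-7,-8 \right)} + F{\left(13 \right)} p{\left(6,6 \right)} = -8 + \left(-1 - 13\right) \left(\frac{14}{3} + \frac{6^{2}}{3} + \frac{10}{3} \cdot 6\right) = -8 + \left(-1 - 13\right) \left(\frac{14}{3} + \frac{1}{3} \cdot 36 + 20\right) = -8 - 14 \left(\frac{14}{3} + 12 + 20\right) = -8 - \frac{1540}{3} = - \frac{1564}{3}$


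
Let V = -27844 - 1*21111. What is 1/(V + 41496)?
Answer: -1/7459 ≈ -0.00013407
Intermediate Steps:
V = -48955 (V = -27844 - 21111 = -48955)
1/(V + 41496) = 1/(-48955 + 41496) = 1/(-7459) = -1/7459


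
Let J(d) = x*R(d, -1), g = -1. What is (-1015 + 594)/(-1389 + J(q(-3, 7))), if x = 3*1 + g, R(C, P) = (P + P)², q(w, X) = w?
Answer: 421/1381 ≈ 0.30485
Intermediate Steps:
R(C, P) = 4*P² (R(C, P) = (2*P)² = 4*P²)
x = 2 (x = 3*1 - 1 = 3 - 1 = 2)
J(d) = 8 (J(d) = 2*(4*(-1)²) = 2*(4*1) = 2*4 = 8)
(-1015 + 594)/(-1389 + J(q(-3, 7))) = (-1015 + 594)/(-1389 + 8) = -421/(-1381) = -421*(-1/1381) = 421/1381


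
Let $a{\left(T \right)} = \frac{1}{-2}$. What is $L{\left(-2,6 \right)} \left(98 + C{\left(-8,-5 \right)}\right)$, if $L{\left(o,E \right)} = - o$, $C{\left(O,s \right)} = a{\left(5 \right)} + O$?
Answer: $179$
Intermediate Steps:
$a{\left(T \right)} = - \frac{1}{2}$
$C{\left(O,s \right)} = - \frac{1}{2} + O$
$L{\left(-2,6 \right)} \left(98 + C{\left(-8,-5 \right)}\right) = \left(-1\right) \left(-2\right) \left(98 - \frac{17}{2}\right) = 2 \left(98 - \frac{17}{2}\right) = 2 \cdot \frac{179}{2} = 179$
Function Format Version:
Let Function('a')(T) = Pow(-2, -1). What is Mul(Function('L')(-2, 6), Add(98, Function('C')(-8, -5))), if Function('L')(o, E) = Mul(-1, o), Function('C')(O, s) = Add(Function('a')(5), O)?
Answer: 179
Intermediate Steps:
Function('a')(T) = Rational(-1, 2)
Function('C')(O, s) = Add(Rational(-1, 2), O)
Mul(Function('L')(-2, 6), Add(98, Function('C')(-8, -5))) = Mul(Mul(-1, -2), Add(98, Add(Rational(-1, 2), -8))) = Mul(2, Add(98, Rational(-17, 2))) = Mul(2, Rational(179, 2)) = 179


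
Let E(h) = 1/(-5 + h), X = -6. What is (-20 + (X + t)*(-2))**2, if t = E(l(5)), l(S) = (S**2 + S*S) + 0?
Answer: 131044/2025 ≈ 64.713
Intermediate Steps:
l(S) = 2*S**2 (l(S) = (S**2 + S**2) + 0 = 2*S**2 + 0 = 2*S**2)
t = 1/45 (t = 1/(-5 + 2*5**2) = 1/(-5 + 2*25) = 1/(-5 + 50) = 1/45 ≈ 0.022222)
(-20 + (X + t)*(-2))**2 = (-20 + (-6 + 1/45)*(-2))**2 = (-20 - 269/45*(-2))**2 = (-20 + 538/45)**2 = (-362/45)**2 = 131044/2025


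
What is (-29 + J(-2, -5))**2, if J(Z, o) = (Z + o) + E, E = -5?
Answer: 1681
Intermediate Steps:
J(Z, o) = -5 + Z + o (J(Z, o) = (Z + o) - 5 = -5 + Z + o)
(-29 + J(-2, -5))**2 = (-29 + (-5 - 2 - 5))**2 = (-29 - 12)**2 = (-41)**2 = 1681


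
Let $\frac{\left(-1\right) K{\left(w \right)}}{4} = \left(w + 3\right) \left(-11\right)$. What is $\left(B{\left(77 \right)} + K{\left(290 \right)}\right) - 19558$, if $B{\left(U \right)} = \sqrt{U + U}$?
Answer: $-6666 + \sqrt{154} \approx -6653.6$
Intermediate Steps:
$B{\left(U \right)} = \sqrt{2} \sqrt{U}$ ($B{\left(U \right)} = \sqrt{2 U} = \sqrt{2} \sqrt{U}$)
$K{\left(w \right)} = 132 + 44 w$ ($K{\left(w \right)} = - 4 \left(w + 3\right) \left(-11\right) = - 4 \left(3 + w\right) \left(-11\right) = - 4 \left(-33 - 11 w\right) = 132 + 44 w$)
$\left(B{\left(77 \right)} + K{\left(290 \right)}\right) - 19558 = \left(\sqrt{2} \sqrt{77} + \left(132 + 44 \cdot 290\right)\right) - 19558 = \left(\sqrt{154} + \left(132 + 12760\right)\right) - 19558 = \left(\sqrt{154} + 12892\right) - 19558 = \left(12892 + \sqrt{154}\right) - 19558 = -6666 + \sqrt{154}$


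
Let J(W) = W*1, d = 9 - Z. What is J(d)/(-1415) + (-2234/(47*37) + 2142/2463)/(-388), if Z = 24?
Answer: 457383340/39192314269 ≈ 0.011670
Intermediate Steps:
d = -15 (d = 9 - 1*24 = 9 - 24 = -15)
J(W) = W
J(d)/(-1415) + (-2234/(47*37) + 2142/2463)/(-388) = -15/(-1415) + (-2234/(47*37) + 2142/2463)/(-388) = -15*(-1/1415) + (-2234/1739 + 2142*(1/2463))*(-1/388) = 3/283 + (-2234*1/1739 + 714/821)*(-1/388) = 3/283 + (-2234/1739 + 714/821)*(-1/388) = 3/283 - 592468/1427719*(-1/388) = 3/283 + 148117/138488743 = 457383340/39192314269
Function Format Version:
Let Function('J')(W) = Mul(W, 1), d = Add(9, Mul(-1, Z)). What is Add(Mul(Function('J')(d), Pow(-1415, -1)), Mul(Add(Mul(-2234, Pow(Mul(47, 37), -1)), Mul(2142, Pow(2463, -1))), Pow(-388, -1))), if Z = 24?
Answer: Rational(457383340, 39192314269) ≈ 0.011670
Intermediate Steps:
d = -15 (d = Add(9, Mul(-1, 24)) = Add(9, -24) = -15)
Function('J')(W) = W
Add(Mul(Function('J')(d), Pow(-1415, -1)), Mul(Add(Mul(-2234, Pow(Mul(47, 37), -1)), Mul(2142, Pow(2463, -1))), Pow(-388, -1))) = Add(Mul(-15, Pow(-1415, -1)), Mul(Add(Mul(-2234, Pow(Mul(47, 37), -1)), Mul(2142, Pow(2463, -1))), Pow(-388, -1))) = Add(Mul(-15, Rational(-1, 1415)), Mul(Add(Mul(-2234, Pow(1739, -1)), Mul(2142, Rational(1, 2463))), Rational(-1, 388))) = Add(Rational(3, 283), Mul(Add(Mul(-2234, Rational(1, 1739)), Rational(714, 821)), Rational(-1, 388))) = Add(Rational(3, 283), Mul(Add(Rational(-2234, 1739), Rational(714, 821)), Rational(-1, 388))) = Add(Rational(3, 283), Mul(Rational(-592468, 1427719), Rational(-1, 388))) = Add(Rational(3, 283), Rational(148117, 138488743)) = Rational(457383340, 39192314269)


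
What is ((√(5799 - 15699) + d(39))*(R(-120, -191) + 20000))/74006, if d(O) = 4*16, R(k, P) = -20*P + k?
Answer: 758400/37003 + 355500*I*√11/37003 ≈ 20.496 + 31.864*I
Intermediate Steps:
R(k, P) = k - 20*P
d(O) = 64
((√(5799 - 15699) + d(39))*(R(-120, -191) + 20000))/74006 = ((√(5799 - 15699) + 64)*((-120 - 20*(-191)) + 20000))/74006 = ((√(-9900) + 64)*((-120 + 3820) + 20000))*(1/74006) = ((30*I*√11 + 64)*(3700 + 20000))*(1/74006) = ((64 + 30*I*√11)*23700)*(1/74006) = (1516800 + 711000*I*√11)*(1/74006) = 758400/37003 + 355500*I*√11/37003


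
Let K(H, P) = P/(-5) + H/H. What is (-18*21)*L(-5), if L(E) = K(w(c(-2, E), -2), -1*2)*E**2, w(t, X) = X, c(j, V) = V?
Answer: -13230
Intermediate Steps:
K(H, P) = 1 - P/5 (K(H, P) = P*(-1/5) + 1 = -P/5 + 1 = 1 - P/5)
L(E) = 7*E**2/5 (L(E) = (1 - (-1)*2/5)*E**2 = (1 - 1/5*(-2))*E**2 = (1 + 2/5)*E**2 = 7*E**2/5)
(-18*21)*L(-5) = (-18*21)*((7/5)*(-5)**2) = -2646*25/5 = -378*35 = -13230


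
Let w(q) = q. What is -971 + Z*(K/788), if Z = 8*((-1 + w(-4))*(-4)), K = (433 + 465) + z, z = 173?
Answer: -148447/197 ≈ -753.54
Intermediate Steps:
K = 1071 (K = (433 + 465) + 173 = 898 + 173 = 1071)
Z = 160 (Z = 8*((-1 - 4)*(-4)) = 8*(-5*(-4)) = 8*20 = 160)
-971 + Z*(K/788) = -971 + 160*(1071/788) = -971 + 42840/197 = -148447/197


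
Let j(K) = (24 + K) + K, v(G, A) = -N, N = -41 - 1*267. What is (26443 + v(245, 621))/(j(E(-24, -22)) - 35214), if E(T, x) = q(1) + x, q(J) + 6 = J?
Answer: -8917/11748 ≈ -0.75902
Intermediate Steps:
q(J) = -6 + J
N = -308 (N = -41 - 267 = -308)
E(T, x) = -5 + x (E(T, x) = (-6 + 1) + x = -5 + x)
v(G, A) = 308 (v(G, A) = -1*(-308) = 308)
j(K) = 24 + 2*K
(26443 + v(245, 621))/(j(E(-24, -22)) - 35214) = (26443 + 308)/((24 + 2*(-5 - 22)) - 35214) = 26751/((24 + 2*(-27)) - 35214) = 26751/((24 - 54) - 35214) = 26751/(-30 - 35214) = 26751/(-35244) = 26751*(-1/35244) = -8917/11748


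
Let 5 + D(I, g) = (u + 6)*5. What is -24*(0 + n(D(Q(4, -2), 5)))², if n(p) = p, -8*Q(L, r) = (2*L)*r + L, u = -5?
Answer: 0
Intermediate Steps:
Q(L, r) = -L/8 - L*r/4 (Q(L, r) = -((2*L)*r + L)/8 = -(2*L*r + L)/8 = -(L + 2*L*r)/8 = -L/8 - L*r/4)
D(I, g) = 0 (D(I, g) = -5 + (-5 + 6)*5 = -5 + 1*5 = -5 + 5 = 0)
-24*(0 + n(D(Q(4, -2), 5)))² = -24*(0 + 0)² = -24*0² = -24*0 = 0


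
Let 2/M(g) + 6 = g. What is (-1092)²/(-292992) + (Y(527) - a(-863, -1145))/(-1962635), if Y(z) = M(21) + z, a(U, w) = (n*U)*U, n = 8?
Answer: -26555140969/25671265800 ≈ -1.0344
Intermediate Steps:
M(g) = 2/(-6 + g)
a(U, w) = 8*U² (a(U, w) = (8*U)*U = 8*U²)
Y(z) = 2/15 + z (Y(z) = 2/(-6 + 21) + z = 2/15 + z)
(-1092)²/(-292992) + (Y(527) - a(-863, -1145))/(-1962635) = (-1092)²/(-292992) + ((2/15 + 527) - 8*(-863)²)/(-1962635) = 1192464*(-1/292992) + (7907/15 - 8*744769)*(-1/1962635) = -3549/872 + (7907/15 - 1*5958152)*(-1/1962635) = -3549/872 + (7907/15 - 5958152)*(-1/1962635) = -3549/872 - 89364373/15*(-1/1962635) = -3549/872 + 89364373/29439525 = -26555140969/25671265800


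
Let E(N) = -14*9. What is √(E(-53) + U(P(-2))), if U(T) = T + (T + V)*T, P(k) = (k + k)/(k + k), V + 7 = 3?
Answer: 8*I*√2 ≈ 11.314*I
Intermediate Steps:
V = -4 (V = -7 + 3 = -4)
E(N) = -126
P(k) = 1 (P(k) = (2*k)/((2*k)) = (2*k)*(1/(2*k)) = 1)
U(T) = T + T*(-4 + T) (U(T) = T + (T - 4)*T = T + (-4 + T)*T = T + T*(-4 + T))
√(E(-53) + U(P(-2))) = √(-126 + 1*(-3 + 1)) = √(-126 + 1*(-2)) = √(-126 - 2) = √(-128) = 8*I*√2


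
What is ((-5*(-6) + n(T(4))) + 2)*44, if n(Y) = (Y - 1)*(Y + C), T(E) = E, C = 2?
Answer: 2200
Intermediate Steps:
n(Y) = (-1 + Y)*(2 + Y) (n(Y) = (Y - 1)*(Y + 2) = (-1 + Y)*(2 + Y))
((-5*(-6) + n(T(4))) + 2)*44 = ((-5*(-6) + (-2 + 4 + 4**2)) + 2)*44 = ((30 + (-2 + 4 + 16)) + 2)*44 = ((30 + 18) + 2)*44 = (48 + 2)*44 = 50*44 = 2200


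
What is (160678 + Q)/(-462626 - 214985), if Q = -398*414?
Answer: 4094/677611 ≈ 0.0060418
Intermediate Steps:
Q = -164772
(160678 + Q)/(-462626 - 214985) = (160678 - 164772)/(-462626 - 214985) = -4094/(-677611) = -4094*(-1/677611) = 4094/677611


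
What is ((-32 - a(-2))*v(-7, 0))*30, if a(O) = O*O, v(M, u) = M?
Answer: 7560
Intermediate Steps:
a(O) = O**2
((-32 - a(-2))*v(-7, 0))*30 = ((-32 - 1*(-2)**2)*(-7))*30 = ((-32 - 1*4)*(-7))*30 = ((-32 - 4)*(-7))*30 = -36*(-7)*30 = 252*30 = 7560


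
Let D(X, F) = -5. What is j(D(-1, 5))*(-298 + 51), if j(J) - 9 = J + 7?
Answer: -2717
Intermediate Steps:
j(J) = 16 + J (j(J) = 9 + (J + 7) = 9 + (7 + J) = 16 + J)
j(D(-1, 5))*(-298 + 51) = (16 - 5)*(-298 + 51) = 11*(-247) = -2717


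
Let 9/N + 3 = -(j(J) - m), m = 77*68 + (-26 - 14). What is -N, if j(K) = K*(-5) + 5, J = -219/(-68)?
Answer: -612/353879 ≈ -0.0017294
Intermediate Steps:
J = 219/68 (J = -219*(-1/68) = 219/68 ≈ 3.2206)
m = 5196 (m = 5236 - 40 = 5196)
j(K) = 5 - 5*K (j(K) = -5*K + 5 = 5 - 5*K)
N = 612/353879 (N = 9/(-3 - ((5 - 5*219/68) - 1*5196)) = 9/(-3 - ((5 - 1095/68) - 5196)) = 9/(-3 - (-755/68 - 5196)) = 9/(-3 - 1*(-354083/68)) = 9/(-3 + 354083/68) = 9/(353879/68) = 9*(68/353879) = 612/353879 ≈ 0.0017294)
-N = -1*612/353879 = -612/353879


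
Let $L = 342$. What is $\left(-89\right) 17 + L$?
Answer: $-1171$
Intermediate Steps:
$\left(-89\right) 17 + L = \left(-89\right) 17 + 342 = -1513 + 342 = -1171$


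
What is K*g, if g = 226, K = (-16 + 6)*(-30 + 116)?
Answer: -194360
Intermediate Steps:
K = -860 (K = -10*86 = -860)
K*g = -860*226 = -194360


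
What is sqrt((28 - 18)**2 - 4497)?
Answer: I*sqrt(4397) ≈ 66.31*I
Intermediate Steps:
sqrt((28 - 18)**2 - 4497) = sqrt(10**2 - 4497) = sqrt(100 - 4497) = sqrt(-4397) = I*sqrt(4397)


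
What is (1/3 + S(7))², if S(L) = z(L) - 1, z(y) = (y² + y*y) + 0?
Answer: 85264/9 ≈ 9473.8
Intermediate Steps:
z(y) = 2*y² (z(y) = (y² + y²) + 0 = 2*y² + 0 = 2*y²)
S(L) = -1 + 2*L² (S(L) = 2*L² - 1 = -1 + 2*L²)
(1/3 + S(7))² = (1/3 + (-1 + 2*7²))² = (⅓ + (-1 + 2*49))² = (⅓ + (-1 + 98))² = (⅓ + 97)² = (292/3)² = 85264/9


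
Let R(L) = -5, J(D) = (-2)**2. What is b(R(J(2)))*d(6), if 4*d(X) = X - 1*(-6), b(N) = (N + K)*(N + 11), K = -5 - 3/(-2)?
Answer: -153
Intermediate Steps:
K = -7/2 (K = -5 - 3*(-1)/2 = -5 - 1*(-3/2) = -5 + 3/2 = -7/2 ≈ -3.5000)
J(D) = 4
b(N) = (11 + N)*(-7/2 + N) (b(N) = (N - 7/2)*(N + 11) = (-7/2 + N)*(11 + N) = (11 + N)*(-7/2 + N))
d(X) = 3/2 + X/4 (d(X) = (X - 1*(-6))/4 = (X + 6)/4 = (6 + X)/4 = 3/2 + X/4)
b(R(J(2)))*d(6) = (-77/2 + (-5)**2 + (15/2)*(-5))*(3/2 + (1/4)*6) = (-77/2 + 25 - 75/2)*(3/2 + 3/2) = -51*3 = -153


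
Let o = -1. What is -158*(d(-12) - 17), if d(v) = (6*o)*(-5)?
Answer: -2054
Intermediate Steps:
d(v) = 30 (d(v) = (6*(-1))*(-5) = -6*(-5) = 30)
-158*(d(-12) - 17) = -158*(30 - 17) = -158*13 = -2054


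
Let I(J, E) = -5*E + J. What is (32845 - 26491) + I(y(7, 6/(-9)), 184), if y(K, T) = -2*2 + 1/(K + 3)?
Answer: 54301/10 ≈ 5430.1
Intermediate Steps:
y(K, T) = -4 + 1/(3 + K)
I(J, E) = J - 5*E
(32845 - 26491) + I(y(7, 6/(-9)), 184) = (32845 - 26491) + ((-11 - 4*7)/(3 + 7) - 5*184) = 6354 + ((-11 - 28)/10 - 920) = 6354 + ((⅒)*(-39) - 920) = 6354 + (-39/10 - 920) = 6354 - 9239/10 = 54301/10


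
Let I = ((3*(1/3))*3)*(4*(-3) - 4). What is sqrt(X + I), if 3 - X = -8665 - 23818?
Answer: 7*sqrt(662) ≈ 180.11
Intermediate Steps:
X = 32486 (X = 3 - (-8665 - 23818) = 3 - 1*(-32483) = 3 + 32483 = 32486)
I = -48 (I = ((3*(1*(1/3)))*3)*(-12 - 4) = ((3*(1/3))*3)*(-16) = (1*3)*(-16) = 3*(-16) = -48)
sqrt(X + I) = sqrt(32486 - 48) = sqrt(32438) = 7*sqrt(662)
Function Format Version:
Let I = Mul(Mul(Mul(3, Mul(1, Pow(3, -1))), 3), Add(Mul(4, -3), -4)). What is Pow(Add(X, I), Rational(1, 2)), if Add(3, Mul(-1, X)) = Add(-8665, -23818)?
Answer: Mul(7, Pow(662, Rational(1, 2))) ≈ 180.11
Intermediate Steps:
X = 32486 (X = Add(3, Mul(-1, Add(-8665, -23818))) = Add(3, Mul(-1, -32483)) = Add(3, 32483) = 32486)
I = -48 (I = Mul(Mul(Mul(3, Mul(1, Rational(1, 3))), 3), Add(-12, -4)) = Mul(Mul(Mul(3, Rational(1, 3)), 3), -16) = Mul(Mul(1, 3), -16) = Mul(3, -16) = -48)
Pow(Add(X, I), Rational(1, 2)) = Pow(Add(32486, -48), Rational(1, 2)) = Pow(32438, Rational(1, 2)) = Mul(7, Pow(662, Rational(1, 2)))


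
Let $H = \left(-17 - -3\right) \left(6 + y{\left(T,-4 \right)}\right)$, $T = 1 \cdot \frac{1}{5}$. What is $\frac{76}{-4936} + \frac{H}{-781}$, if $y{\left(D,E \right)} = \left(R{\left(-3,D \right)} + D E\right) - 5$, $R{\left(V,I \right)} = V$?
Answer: $- \frac{316059}{4818770} \approx -0.065589$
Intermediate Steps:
$T = \frac{1}{5}$ ($T = 1 \cdot \frac{1}{5} = \frac{1}{5} \approx 0.2$)
$y{\left(D,E \right)} = -8 + D E$ ($y{\left(D,E \right)} = \left(-3 + D E\right) - 5 = -8 + D E$)
$H = \frac{196}{5}$ ($H = \left(-17 - -3\right) \left(6 + \left(-8 + \frac{1}{5} \left(-4\right)\right)\right) = \left(-17 + 3\right) \left(6 - \frac{44}{5}\right) = - 14 \left(6 - \frac{44}{5}\right) = \left(-14\right) \left(- \frac{14}{5}\right) = \frac{196}{5} \approx 39.2$)
$\frac{76}{-4936} + \frac{H}{-781} = \frac{76}{-4936} + \frac{196}{5 \left(-781\right)} = 76 \left(- \frac{1}{4936}\right) + \frac{196}{5} \left(- \frac{1}{781}\right) = - \frac{19}{1234} - \frac{196}{3905} = - \frac{316059}{4818770}$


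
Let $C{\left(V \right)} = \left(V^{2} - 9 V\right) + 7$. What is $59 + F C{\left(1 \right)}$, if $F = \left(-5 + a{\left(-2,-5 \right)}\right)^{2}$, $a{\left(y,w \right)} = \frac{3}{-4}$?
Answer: $\frac{415}{16} \approx 25.938$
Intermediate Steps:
$a{\left(y,w \right)} = - \frac{3}{4}$ ($a{\left(y,w \right)} = 3 \left(- \frac{1}{4}\right) = - \frac{3}{4}$)
$C{\left(V \right)} = 7 + V^{2} - 9 V$
$F = \frac{529}{16}$ ($F = \left(-5 - \frac{3}{4}\right)^{2} = \left(- \frac{23}{4}\right)^{2} = \frac{529}{16} \approx 33.063$)
$59 + F C{\left(1 \right)} = 59 + \frac{529 \left(7 + 1^{2} - 9\right)}{16} = 59 + \frac{529 \left(7 + 1 - 9\right)}{16} = 59 + \frac{529}{16} \left(-1\right) = 59 - \frac{529}{16} = \frac{415}{16}$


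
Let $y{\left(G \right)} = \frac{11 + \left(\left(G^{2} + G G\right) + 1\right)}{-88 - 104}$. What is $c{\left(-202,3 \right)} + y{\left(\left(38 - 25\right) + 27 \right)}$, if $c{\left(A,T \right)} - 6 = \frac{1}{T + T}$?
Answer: $- \frac{169}{16} \approx -10.563$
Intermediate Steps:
$c{\left(A,T \right)} = 6 + \frac{1}{2 T}$ ($c{\left(A,T \right)} = 6 + \frac{1}{T + T} = 6 + \frac{1}{2 T}$)
$y{\left(G \right)} = - \frac{1}{16} - \frac{G^{2}}{96}$ ($y{\left(G \right)} = \frac{11 + \left(\left(G^{2} + G^{2}\right) + 1\right)}{-192} = \left(11 + \left(2 G^{2} + 1\right)\right) \left(- \frac{1}{192}\right) = \left(11 + \left(1 + 2 G^{2}\right)\right) \left(- \frac{1}{192}\right) = \left(12 + 2 G^{2}\right) \left(- \frac{1}{192}\right) = - \frac{1}{16} - \frac{G^{2}}{96}$)
$c{\left(-202,3 \right)} + y{\left(\left(38 - 25\right) + 27 \right)} = \left(6 + \frac{1}{2 \cdot 3}\right) - \left(\frac{1}{16} + \frac{\left(\left(38 - 25\right) + 27\right)^{2}}{96}\right) = \left(6 + \frac{1}{2} \cdot \frac{1}{3}\right) - \left(\frac{1}{16} + \frac{\left(13 + 27\right)^{2}}{96}\right) = \left(6 + \frac{1}{6}\right) - \left(\frac{1}{16} + \frac{40^{2}}{96}\right) = \frac{37}{6} - \frac{803}{48} = - \frac{169}{16}$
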